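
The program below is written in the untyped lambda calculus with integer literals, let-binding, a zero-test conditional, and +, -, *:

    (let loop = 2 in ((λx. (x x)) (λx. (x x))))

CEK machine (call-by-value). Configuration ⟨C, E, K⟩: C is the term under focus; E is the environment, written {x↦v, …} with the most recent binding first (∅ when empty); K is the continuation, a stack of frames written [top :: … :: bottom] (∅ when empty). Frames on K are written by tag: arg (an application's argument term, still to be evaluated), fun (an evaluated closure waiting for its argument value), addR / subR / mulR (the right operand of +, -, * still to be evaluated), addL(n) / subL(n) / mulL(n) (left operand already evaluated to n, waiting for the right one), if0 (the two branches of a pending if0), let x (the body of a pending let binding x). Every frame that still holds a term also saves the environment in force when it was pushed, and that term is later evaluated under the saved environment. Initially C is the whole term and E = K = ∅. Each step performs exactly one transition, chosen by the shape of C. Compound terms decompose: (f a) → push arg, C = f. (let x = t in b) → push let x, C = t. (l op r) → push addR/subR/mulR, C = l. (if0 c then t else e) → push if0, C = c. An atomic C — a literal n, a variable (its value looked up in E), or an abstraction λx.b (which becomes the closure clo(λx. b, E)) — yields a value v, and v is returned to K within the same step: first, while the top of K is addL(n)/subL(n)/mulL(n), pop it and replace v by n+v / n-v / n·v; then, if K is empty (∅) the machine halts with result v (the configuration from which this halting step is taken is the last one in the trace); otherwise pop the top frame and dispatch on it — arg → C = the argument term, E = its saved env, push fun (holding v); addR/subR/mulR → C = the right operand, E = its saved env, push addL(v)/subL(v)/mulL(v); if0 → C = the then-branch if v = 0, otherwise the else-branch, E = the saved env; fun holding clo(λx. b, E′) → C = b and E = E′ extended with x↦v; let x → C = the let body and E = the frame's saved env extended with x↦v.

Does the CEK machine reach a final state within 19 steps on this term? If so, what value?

step 0: ⟨C=(let loop = 2 in ((λx. (x x)) (λx. (x x)))); E=∅; K=∅⟩
step 1: ⟨C=2; E=∅; K=[let loop]⟩
step 2: ⟨C=((λx. (x x)) (λx. (x x))); E={loop↦2}; K=∅⟩
step 3: ⟨C=(λx. (x x)); E={loop↦2}; K=[arg]⟩
step 4: ⟨C=(λx. (x x)); E={loop↦2}; K=[fun]⟩
step 5: ⟨C=(x x); E={x↦clo(λx. (x x), {loop↦2}), loop↦2}; K=∅⟩
step 6: ⟨C=x; E={x↦clo(λx. (x x), {loop↦2}), loop↦2}; K=[arg]⟩
step 7: ⟨C=x; E={x↦clo(λx. (x x), {loop↦2}), loop↦2}; K=[fun]⟩
… configuration repeats with period 3 (steps 5–7 recur indefinitely) …

Answer: DIVERGES (no final state within 19 steps)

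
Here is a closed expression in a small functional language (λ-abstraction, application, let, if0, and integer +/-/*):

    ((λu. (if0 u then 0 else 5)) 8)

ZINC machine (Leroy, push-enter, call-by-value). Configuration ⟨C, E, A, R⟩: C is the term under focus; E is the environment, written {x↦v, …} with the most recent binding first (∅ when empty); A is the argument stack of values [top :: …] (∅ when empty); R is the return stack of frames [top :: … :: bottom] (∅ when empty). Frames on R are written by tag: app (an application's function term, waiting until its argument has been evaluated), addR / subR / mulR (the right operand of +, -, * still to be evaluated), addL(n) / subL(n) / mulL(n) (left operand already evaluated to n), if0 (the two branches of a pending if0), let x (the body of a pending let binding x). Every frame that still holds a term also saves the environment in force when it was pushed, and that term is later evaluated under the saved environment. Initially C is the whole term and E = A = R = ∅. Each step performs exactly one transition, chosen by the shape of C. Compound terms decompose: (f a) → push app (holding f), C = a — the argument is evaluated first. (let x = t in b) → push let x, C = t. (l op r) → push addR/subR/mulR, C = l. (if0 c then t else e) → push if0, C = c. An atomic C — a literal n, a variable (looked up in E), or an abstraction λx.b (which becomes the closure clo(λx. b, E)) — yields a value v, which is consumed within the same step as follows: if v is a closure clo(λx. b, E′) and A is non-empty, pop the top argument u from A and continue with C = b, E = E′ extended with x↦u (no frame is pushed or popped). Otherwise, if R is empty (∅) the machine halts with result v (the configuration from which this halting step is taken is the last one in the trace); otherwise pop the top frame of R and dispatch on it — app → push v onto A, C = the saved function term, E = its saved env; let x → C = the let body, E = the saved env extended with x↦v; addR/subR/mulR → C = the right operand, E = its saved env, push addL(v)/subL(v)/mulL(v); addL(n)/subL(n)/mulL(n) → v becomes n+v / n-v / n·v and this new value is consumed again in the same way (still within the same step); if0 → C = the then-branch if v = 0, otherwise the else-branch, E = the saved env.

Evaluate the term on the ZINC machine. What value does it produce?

[0] [C=((λu. (if0 u then 0 else 5)) 8) | E=∅ | A=∅ | R=∅]
[1] [C=8 | E=∅ | A=∅ | R=[app]]
[2] [C=(λu. (if0 u then 0 else 5)) | E=∅ | A=[8] | R=∅]
[3] [C=(if0 u then 0 else 5) | E={u↦8} | A=∅ | R=∅]
[4] [C=u | E={u↦8} | A=∅ | R=[if0]]
[5] [C=5 | E={u↦8} | A=∅ | R=∅]
→ final value 5

Answer: 5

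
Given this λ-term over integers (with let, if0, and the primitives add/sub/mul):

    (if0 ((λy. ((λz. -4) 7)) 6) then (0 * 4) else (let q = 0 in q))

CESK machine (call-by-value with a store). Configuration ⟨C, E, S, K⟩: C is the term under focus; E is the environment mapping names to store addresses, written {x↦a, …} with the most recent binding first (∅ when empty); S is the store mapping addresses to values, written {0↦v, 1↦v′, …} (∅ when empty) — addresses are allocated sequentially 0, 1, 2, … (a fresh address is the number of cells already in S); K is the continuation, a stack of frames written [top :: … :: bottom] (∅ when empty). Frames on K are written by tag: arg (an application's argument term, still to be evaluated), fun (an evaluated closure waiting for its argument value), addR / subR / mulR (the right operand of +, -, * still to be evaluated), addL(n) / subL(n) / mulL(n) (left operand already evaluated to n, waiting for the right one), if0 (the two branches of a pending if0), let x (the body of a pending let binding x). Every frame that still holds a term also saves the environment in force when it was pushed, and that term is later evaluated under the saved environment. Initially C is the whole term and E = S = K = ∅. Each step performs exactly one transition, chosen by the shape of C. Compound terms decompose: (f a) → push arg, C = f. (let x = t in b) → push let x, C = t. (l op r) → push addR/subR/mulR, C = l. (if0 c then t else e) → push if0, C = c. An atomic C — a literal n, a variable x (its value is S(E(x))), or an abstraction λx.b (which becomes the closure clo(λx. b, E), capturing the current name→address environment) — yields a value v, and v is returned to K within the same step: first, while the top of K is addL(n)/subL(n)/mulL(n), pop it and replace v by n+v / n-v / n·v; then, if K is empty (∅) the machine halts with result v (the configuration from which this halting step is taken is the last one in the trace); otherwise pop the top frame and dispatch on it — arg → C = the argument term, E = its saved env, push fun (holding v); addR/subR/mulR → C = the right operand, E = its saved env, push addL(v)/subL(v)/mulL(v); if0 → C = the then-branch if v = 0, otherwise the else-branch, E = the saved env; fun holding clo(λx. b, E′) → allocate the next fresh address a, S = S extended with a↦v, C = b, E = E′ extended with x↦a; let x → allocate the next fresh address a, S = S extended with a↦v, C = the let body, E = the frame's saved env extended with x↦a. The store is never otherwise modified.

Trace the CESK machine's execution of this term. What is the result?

Answer: 0

Machine steps:
t=0: <C=(if0 ((λy. ((λz. -4) 7)) 6) then (0 * 4) else (let q = 0 in q)), E=∅, S=∅, K=∅>
t=1: <C=((λy. ((λz. -4) 7)) 6), E=∅, S=∅, K=[if0]>
t=2: <C=(λy. ((λz. -4) 7)), E=∅, S=∅, K=[arg :: if0]>
t=3: <C=6, E=∅, S=∅, K=[fun :: if0]>
t=4: <C=((λz. -4) 7), E={y↦0}, S={0↦6}, K=[if0]>
t=5: <C=(λz. -4), E={y↦0}, S={0↦6}, K=[arg :: if0]>
t=6: <C=7, E={y↦0}, S={0↦6}, K=[fun :: if0]>
t=7: <C=-4, E={z↦1, y↦0}, S={0↦6, 1↦7}, K=[if0]>
t=8: <C=(let q = 0 in q), E=∅, S={0↦6, 1↦7}, K=∅>
t=9: <C=0, E=∅, S={0↦6, 1↦7}, K=[let q]>
t=10: <C=q, E={q↦2}, S={0↦6, 1↦7, 2↦0}, K=∅>
→ final value 0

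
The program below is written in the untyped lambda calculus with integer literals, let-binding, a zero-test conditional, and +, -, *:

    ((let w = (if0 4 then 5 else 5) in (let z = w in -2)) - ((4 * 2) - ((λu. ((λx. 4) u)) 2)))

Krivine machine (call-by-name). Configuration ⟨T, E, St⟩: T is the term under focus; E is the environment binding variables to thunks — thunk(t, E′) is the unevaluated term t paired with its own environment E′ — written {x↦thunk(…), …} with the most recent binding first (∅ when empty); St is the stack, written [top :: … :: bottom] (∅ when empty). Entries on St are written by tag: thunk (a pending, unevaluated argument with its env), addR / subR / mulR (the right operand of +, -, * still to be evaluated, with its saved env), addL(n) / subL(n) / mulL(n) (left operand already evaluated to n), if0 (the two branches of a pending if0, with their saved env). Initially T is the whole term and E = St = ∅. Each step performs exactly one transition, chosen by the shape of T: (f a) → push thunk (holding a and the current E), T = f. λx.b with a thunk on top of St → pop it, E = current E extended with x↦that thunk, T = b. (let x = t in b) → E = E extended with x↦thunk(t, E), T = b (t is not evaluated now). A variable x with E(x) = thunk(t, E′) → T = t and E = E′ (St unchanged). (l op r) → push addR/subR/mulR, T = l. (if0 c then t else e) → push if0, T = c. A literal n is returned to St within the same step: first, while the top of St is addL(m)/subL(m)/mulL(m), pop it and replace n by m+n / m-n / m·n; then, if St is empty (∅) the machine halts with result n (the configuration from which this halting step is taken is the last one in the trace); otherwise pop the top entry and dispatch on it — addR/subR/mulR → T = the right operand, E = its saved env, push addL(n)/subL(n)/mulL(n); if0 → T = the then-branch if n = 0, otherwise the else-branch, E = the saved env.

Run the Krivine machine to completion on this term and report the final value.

Answer: -6

Execution trace:
t=0: ⟨T=((let w = (if0 4 then 5 else 5) in (let z = w in -2)) - ((4 * 2) - ((λu. ((λx. 4) u)) 2))); E=∅; St=∅⟩
t=1: ⟨T=(let w = (if0 4 then 5 else 5) in (let z = w in -2)); E=∅; St=[subR]⟩
t=2: ⟨T=(let z = w in -2); E={w↦thunk((if0 4 then 5 else 5), ∅)}; St=[subR]⟩
t=3: ⟨T=-2; E={z↦thunk(w, {w↦thunk((if0 4 then 5 else 5), ∅)}), w↦thunk((if0 4 then 5 else 5), ∅)}; St=[subR]⟩
t=4: ⟨T=((4 * 2) - ((λu. ((λx. 4) u)) 2)); E=∅; St=[subL(-2)]⟩
t=5: ⟨T=(4 * 2); E=∅; St=[subR :: subL(-2)]⟩
t=6: ⟨T=4; E=∅; St=[mulR :: subR :: subL(-2)]⟩
t=7: ⟨T=2; E=∅; St=[mulL(4) :: subR :: subL(-2)]⟩
t=8: ⟨T=((λu. ((λx. 4) u)) 2); E=∅; St=[subL(8) :: subL(-2)]⟩
t=9: ⟨T=(λu. ((λx. 4) u)); E=∅; St=[thunk :: subL(8) :: subL(-2)]⟩
t=10: ⟨T=((λx. 4) u); E={u↦thunk(2, ∅)}; St=[subL(8) :: subL(-2)]⟩
t=11: ⟨T=(λx. 4); E={u↦thunk(2, ∅)}; St=[thunk :: subL(8) :: subL(-2)]⟩
t=12: ⟨T=4; E={x↦thunk(u, {u↦thunk(2, ∅)}), u↦thunk(2, ∅)}; St=[subL(8) :: subL(-2)]⟩
→ final value -6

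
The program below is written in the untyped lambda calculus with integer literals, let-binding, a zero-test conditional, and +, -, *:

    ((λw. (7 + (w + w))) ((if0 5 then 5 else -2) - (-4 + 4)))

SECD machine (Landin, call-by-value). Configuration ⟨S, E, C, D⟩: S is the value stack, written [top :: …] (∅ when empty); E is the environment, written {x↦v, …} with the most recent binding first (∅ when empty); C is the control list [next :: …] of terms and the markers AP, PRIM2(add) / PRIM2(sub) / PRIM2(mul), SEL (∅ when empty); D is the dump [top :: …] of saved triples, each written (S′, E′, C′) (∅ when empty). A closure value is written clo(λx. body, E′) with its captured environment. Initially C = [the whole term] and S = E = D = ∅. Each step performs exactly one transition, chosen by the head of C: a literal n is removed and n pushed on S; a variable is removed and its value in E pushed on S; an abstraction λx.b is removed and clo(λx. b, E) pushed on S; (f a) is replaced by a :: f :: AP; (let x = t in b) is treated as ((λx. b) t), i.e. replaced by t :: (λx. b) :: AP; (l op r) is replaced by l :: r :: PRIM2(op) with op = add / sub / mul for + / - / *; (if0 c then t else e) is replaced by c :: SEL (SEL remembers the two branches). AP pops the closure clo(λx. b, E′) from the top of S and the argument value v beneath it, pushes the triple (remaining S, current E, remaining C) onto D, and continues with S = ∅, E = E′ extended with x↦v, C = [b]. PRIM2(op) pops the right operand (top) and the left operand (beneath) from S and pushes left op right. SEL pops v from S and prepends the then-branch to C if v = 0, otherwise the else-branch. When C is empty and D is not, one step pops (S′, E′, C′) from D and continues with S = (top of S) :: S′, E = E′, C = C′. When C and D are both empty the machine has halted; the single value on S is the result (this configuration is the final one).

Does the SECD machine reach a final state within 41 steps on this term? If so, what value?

step 0: <S=∅, E=∅, C=[((λw. (7 + (w + w))) ((if0 5 then 5 else -2) - (-4 + 4)))], D=∅>
step 1: <S=∅, E=∅, C=[((if0 5 then 5 else -2) - (-4 + 4)) :: (λw. (7 + (w + w))) :: AP], D=∅>
step 2: <S=∅, E=∅, C=[(if0 5 then 5 else -2) :: (-4 + 4) :: PRIM2(sub) :: (λw. (7 + (w + w))) :: AP], D=∅>
step 3: <S=∅, E=∅, C=[5 :: SEL :: (-4 + 4) :: PRIM2(sub) :: (λw. (7 + (w + w))) :: AP], D=∅>
step 4: <S=[5], E=∅, C=[SEL :: (-4 + 4) :: PRIM2(sub) :: (λw. (7 + (w + w))) :: AP], D=∅>
step 5: <S=∅, E=∅, C=[-2 :: (-4 + 4) :: PRIM2(sub) :: (λw. (7 + (w + w))) :: AP], D=∅>
step 6: <S=[-2], E=∅, C=[(-4 + 4) :: PRIM2(sub) :: (λw. (7 + (w + w))) :: AP], D=∅>
step 7: <S=[-2], E=∅, C=[-4 :: 4 :: PRIM2(add) :: PRIM2(sub) :: (λw. (7 + (w + w))) :: AP], D=∅>
step 8: <S=[-4 :: -2], E=∅, C=[4 :: PRIM2(add) :: PRIM2(sub) :: (λw. (7 + (w + w))) :: AP], D=∅>
step 9: <S=[4 :: -4 :: -2], E=∅, C=[PRIM2(add) :: PRIM2(sub) :: (λw. (7 + (w + w))) :: AP], D=∅>
step 10: <S=[0 :: -2], E=∅, C=[PRIM2(sub) :: (λw. (7 + (w + w))) :: AP], D=∅>
step 11: <S=[-2], E=∅, C=[(λw. (7 + (w + w))) :: AP], D=∅>
step 12: <S=[clo(λw. (7 + (w + w)), ∅) :: -2], E=∅, C=[AP], D=∅>
step 13: <S=∅, E={w↦-2}, C=[(7 + (w + w))], D=[(∅, ∅, ∅)]>
step 14: <S=∅, E={w↦-2}, C=[7 :: (w + w) :: PRIM2(add)], D=[(∅, ∅, ∅)]>
step 15: <S=[7], E={w↦-2}, C=[(w + w) :: PRIM2(add)], D=[(∅, ∅, ∅)]>
step 16: <S=[7], E={w↦-2}, C=[w :: w :: PRIM2(add) :: PRIM2(add)], D=[(∅, ∅, ∅)]>
step 17: <S=[-2 :: 7], E={w↦-2}, C=[w :: PRIM2(add) :: PRIM2(add)], D=[(∅, ∅, ∅)]>
step 18: <S=[-2 :: -2 :: 7], E={w↦-2}, C=[PRIM2(add) :: PRIM2(add)], D=[(∅, ∅, ∅)]>
step 19: <S=[-4 :: 7], E={w↦-2}, C=[PRIM2(add)], D=[(∅, ∅, ∅)]>
step 20: <S=[3], E={w↦-2}, C=∅, D=[(∅, ∅, ∅)]>
step 21: <S=[3], E=∅, C=∅, D=∅>
→ final value 3

Answer: 3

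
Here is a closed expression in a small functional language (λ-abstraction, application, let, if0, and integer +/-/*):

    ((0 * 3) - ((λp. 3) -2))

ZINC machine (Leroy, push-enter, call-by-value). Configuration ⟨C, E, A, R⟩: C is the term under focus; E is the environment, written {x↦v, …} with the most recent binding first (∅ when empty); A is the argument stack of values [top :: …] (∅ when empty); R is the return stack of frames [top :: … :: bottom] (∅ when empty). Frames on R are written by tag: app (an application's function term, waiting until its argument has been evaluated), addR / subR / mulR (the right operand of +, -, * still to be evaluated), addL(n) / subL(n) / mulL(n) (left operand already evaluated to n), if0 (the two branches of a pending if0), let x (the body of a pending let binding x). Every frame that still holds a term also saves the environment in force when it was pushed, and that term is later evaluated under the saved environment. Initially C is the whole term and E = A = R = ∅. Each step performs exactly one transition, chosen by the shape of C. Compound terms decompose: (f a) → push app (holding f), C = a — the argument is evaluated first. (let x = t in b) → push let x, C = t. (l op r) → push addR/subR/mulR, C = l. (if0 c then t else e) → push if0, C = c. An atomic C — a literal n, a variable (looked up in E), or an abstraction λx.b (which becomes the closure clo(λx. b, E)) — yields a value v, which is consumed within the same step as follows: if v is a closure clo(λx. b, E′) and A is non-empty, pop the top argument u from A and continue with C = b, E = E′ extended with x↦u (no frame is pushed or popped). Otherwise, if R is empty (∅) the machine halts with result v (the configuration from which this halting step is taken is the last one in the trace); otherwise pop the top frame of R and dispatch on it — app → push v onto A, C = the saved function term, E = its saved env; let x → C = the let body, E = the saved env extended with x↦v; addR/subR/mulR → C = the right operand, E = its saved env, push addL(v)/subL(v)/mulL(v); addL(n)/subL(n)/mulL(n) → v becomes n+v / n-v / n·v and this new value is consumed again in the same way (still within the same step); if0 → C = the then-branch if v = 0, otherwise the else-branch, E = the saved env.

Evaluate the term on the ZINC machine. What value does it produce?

Answer: -3

Machine steps:
0. ⟨C=((0 * 3) - ((λp. 3) -2)); E=∅; A=∅; R=∅⟩
1. ⟨C=(0 * 3); E=∅; A=∅; R=[subR]⟩
2. ⟨C=0; E=∅; A=∅; R=[mulR :: subR]⟩
3. ⟨C=3; E=∅; A=∅; R=[mulL(0) :: subR]⟩
4. ⟨C=((λp. 3) -2); E=∅; A=∅; R=[subL(0)]⟩
5. ⟨C=-2; E=∅; A=∅; R=[app :: subL(0)]⟩
6. ⟨C=(λp. 3); E=∅; A=[-2]; R=[subL(0)]⟩
7. ⟨C=3; E={p↦-2}; A=∅; R=[subL(0)]⟩
→ final value -3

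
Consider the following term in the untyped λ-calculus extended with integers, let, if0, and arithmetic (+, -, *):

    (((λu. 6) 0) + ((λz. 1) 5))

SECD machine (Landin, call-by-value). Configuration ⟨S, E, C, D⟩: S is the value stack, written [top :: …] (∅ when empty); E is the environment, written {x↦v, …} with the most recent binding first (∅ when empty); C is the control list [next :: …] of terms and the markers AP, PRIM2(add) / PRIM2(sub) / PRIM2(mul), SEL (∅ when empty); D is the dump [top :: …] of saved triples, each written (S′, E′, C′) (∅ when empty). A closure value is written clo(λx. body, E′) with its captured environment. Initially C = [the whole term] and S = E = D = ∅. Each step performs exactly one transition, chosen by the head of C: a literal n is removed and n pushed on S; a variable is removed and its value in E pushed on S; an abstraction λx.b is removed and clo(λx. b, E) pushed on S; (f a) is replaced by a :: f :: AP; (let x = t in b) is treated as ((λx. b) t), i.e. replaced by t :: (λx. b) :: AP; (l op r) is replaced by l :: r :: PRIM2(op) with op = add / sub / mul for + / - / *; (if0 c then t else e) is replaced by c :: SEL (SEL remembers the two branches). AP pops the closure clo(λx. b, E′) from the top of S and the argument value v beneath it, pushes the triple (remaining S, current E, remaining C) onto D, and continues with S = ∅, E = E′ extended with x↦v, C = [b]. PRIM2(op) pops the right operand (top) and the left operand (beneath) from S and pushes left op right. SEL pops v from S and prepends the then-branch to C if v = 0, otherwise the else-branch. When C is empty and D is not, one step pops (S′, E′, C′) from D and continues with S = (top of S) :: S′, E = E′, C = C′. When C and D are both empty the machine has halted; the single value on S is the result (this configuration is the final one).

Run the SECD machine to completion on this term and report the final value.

step 0: ⟨S=∅; E=∅; C=[(((λu. 6) 0) + ((λz. 1) 5))]; D=∅⟩
step 1: ⟨S=∅; E=∅; C=[((λu. 6) 0) :: ((λz. 1) 5) :: PRIM2(add)]; D=∅⟩
step 2: ⟨S=∅; E=∅; C=[0 :: (λu. 6) :: AP :: ((λz. 1) 5) :: PRIM2(add)]; D=∅⟩
step 3: ⟨S=[0]; E=∅; C=[(λu. 6) :: AP :: ((λz. 1) 5) :: PRIM2(add)]; D=∅⟩
step 4: ⟨S=[clo(λu. 6, ∅) :: 0]; E=∅; C=[AP :: ((λz. 1) 5) :: PRIM2(add)]; D=∅⟩
step 5: ⟨S=∅; E={u↦0}; C=[6]; D=[(∅, ∅, [((λz. 1) 5) :: PRIM2(add)])]⟩
step 6: ⟨S=[6]; E={u↦0}; C=∅; D=[(∅, ∅, [((λz. 1) 5) :: PRIM2(add)])]⟩
step 7: ⟨S=[6]; E=∅; C=[((λz. 1) 5) :: PRIM2(add)]; D=∅⟩
step 8: ⟨S=[6]; E=∅; C=[5 :: (λz. 1) :: AP :: PRIM2(add)]; D=∅⟩
step 9: ⟨S=[5 :: 6]; E=∅; C=[(λz. 1) :: AP :: PRIM2(add)]; D=∅⟩
step 10: ⟨S=[clo(λz. 1, ∅) :: 5 :: 6]; E=∅; C=[AP :: PRIM2(add)]; D=∅⟩
step 11: ⟨S=∅; E={z↦5}; C=[1]; D=[([6], ∅, [PRIM2(add)])]⟩
step 12: ⟨S=[1]; E={z↦5}; C=∅; D=[([6], ∅, [PRIM2(add)])]⟩
step 13: ⟨S=[1 :: 6]; E=∅; C=[PRIM2(add)]; D=∅⟩
step 14: ⟨S=[7]; E=∅; C=∅; D=∅⟩
→ final value 7

Answer: 7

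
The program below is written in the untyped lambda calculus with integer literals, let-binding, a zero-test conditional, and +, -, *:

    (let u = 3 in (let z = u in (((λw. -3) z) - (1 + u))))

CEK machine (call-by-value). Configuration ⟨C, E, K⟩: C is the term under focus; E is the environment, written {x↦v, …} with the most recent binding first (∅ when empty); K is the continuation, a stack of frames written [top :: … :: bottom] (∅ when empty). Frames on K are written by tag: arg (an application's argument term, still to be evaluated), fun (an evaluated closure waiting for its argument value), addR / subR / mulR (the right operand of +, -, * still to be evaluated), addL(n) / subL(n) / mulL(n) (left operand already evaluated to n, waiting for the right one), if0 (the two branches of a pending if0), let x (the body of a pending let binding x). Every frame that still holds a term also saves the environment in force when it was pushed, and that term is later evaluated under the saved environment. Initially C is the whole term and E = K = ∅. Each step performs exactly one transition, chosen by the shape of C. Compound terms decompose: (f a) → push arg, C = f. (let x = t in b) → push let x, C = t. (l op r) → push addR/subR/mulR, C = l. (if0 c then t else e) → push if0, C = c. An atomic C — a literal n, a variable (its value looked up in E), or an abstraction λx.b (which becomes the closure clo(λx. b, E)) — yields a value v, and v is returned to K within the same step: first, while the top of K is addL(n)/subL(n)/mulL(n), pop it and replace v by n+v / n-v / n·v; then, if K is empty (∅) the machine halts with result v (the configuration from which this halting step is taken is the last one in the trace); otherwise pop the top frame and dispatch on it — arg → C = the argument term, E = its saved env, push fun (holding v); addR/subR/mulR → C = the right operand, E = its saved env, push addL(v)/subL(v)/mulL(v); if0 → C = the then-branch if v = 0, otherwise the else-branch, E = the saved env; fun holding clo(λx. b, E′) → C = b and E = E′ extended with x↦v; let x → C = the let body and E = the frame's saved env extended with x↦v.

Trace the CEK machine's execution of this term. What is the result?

Answer: -7

Execution trace:
t=0: <C=(let u = 3 in (let z = u in (((λw. -3) z) - (1 + u)))), E=∅, K=∅>
t=1: <C=3, E=∅, K=[let u]>
t=2: <C=(let z = u in (((λw. -3) z) - (1 + u))), E={u↦3}, K=∅>
t=3: <C=u, E={u↦3}, K=[let z]>
t=4: <C=(((λw. -3) z) - (1 + u)), E={z↦3, u↦3}, K=∅>
t=5: <C=((λw. -3) z), E={z↦3, u↦3}, K=[subR]>
t=6: <C=(λw. -3), E={z↦3, u↦3}, K=[arg :: subR]>
t=7: <C=z, E={z↦3, u↦3}, K=[fun :: subR]>
t=8: <C=-3, E={w↦3, z↦3, u↦3}, K=[subR]>
t=9: <C=(1 + u), E={z↦3, u↦3}, K=[subL(-3)]>
t=10: <C=1, E={z↦3, u↦3}, K=[addR :: subL(-3)]>
t=11: <C=u, E={z↦3, u↦3}, K=[addL(1) :: subL(-3)]>
→ final value -7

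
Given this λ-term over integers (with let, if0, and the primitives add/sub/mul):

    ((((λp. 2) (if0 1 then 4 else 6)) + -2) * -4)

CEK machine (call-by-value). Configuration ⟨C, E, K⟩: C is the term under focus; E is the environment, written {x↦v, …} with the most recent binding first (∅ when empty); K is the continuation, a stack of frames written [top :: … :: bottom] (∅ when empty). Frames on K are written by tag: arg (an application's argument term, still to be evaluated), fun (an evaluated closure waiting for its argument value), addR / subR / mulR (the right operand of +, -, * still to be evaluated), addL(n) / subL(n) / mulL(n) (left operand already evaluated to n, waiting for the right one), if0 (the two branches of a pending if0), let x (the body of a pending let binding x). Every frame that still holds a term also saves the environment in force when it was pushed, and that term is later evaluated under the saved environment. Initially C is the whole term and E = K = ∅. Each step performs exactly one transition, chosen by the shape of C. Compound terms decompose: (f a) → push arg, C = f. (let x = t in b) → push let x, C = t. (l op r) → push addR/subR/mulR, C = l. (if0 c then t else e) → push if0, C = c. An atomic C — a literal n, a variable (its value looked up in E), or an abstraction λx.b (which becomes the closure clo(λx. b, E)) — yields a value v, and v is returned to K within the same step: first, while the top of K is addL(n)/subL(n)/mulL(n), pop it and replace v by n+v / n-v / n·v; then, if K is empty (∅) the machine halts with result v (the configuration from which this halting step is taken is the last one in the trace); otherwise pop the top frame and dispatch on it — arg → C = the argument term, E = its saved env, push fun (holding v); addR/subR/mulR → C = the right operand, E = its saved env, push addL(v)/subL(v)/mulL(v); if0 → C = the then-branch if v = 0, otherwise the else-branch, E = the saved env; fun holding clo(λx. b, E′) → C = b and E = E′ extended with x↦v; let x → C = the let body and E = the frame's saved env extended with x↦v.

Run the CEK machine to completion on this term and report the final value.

Answer: 0

Machine steps:
step 0: [C=((((λp. 2) (if0 1 then 4 else 6)) + -2) * -4) | E=∅ | K=∅]
step 1: [C=(((λp. 2) (if0 1 then 4 else 6)) + -2) | E=∅ | K=[mulR]]
step 2: [C=((λp. 2) (if0 1 then 4 else 6)) | E=∅ | K=[addR :: mulR]]
step 3: [C=(λp. 2) | E=∅ | K=[arg :: addR :: mulR]]
step 4: [C=(if0 1 then 4 else 6) | E=∅ | K=[fun :: addR :: mulR]]
step 5: [C=1 | E=∅ | K=[if0 :: fun :: addR :: mulR]]
step 6: [C=6 | E=∅ | K=[fun :: addR :: mulR]]
step 7: [C=2 | E={p↦6} | K=[addR :: mulR]]
step 8: [C=-2 | E=∅ | K=[addL(2) :: mulR]]
step 9: [C=-4 | E=∅ | K=[mulL(0)]]
→ final value 0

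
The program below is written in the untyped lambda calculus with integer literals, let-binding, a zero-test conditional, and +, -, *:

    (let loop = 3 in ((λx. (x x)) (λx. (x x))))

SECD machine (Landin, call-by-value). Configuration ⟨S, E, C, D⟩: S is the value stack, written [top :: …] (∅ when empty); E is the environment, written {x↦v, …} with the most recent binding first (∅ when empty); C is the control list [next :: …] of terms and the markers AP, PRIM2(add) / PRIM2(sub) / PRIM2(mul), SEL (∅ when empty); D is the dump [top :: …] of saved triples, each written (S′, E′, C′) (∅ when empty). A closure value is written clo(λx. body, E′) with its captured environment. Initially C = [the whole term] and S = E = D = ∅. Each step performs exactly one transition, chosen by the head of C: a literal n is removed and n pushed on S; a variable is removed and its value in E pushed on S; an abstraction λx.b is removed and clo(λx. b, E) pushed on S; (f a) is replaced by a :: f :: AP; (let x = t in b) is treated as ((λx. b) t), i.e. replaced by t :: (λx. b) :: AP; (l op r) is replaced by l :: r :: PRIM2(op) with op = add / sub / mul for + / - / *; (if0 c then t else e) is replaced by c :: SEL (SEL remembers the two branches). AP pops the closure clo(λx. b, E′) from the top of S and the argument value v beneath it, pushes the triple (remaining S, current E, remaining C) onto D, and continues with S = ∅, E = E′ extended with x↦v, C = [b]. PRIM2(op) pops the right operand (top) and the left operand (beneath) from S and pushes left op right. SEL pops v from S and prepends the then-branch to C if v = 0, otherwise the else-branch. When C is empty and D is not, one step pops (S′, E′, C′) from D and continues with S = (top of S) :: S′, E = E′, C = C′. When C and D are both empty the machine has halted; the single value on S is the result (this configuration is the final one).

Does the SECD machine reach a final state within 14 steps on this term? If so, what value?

[0] ⟨S=∅; E=∅; C=[(let loop = 3 in ((λx. (x x)) (λx. (x x))))]; D=∅⟩
[1] ⟨S=∅; E=∅; C=[3 :: (λloop. ((λx. (x x)) (λx. (x x)))) :: AP]; D=∅⟩
[2] ⟨S=[3]; E=∅; C=[(λloop. ((λx. (x x)) (λx. (x x)))) :: AP]; D=∅⟩
[3] ⟨S=[clo(λloop. ((λx. (x x)) (λx. (x x))), ∅) :: 3]; E=∅; C=[AP]; D=∅⟩
[4] ⟨S=∅; E={loop↦3}; C=[((λx. (x x)) (λx. (x x)))]; D=[(∅, ∅, ∅)]⟩
[5] ⟨S=∅; E={loop↦3}; C=[(λx. (x x)) :: (λx. (x x)) :: AP]; D=[(∅, ∅, ∅)]⟩
[6] ⟨S=[clo(λx. (x x), {loop↦3})]; E={loop↦3}; C=[(λx. (x x)) :: AP]; D=[(∅, ∅, ∅)]⟩
[7] ⟨S=[clo(λx. (x x), {loop↦3}) :: clo(λx. (x x), {loop↦3})]; E={loop↦3}; C=[AP]; D=[(∅, ∅, ∅)]⟩
[8] ⟨S=∅; E={x↦clo(λx. (x x), {loop↦3}), loop↦3}; C=[(x x)]; D=[(∅, {loop↦3}, ∅) :: (∅, ∅, ∅)]⟩
[9] ⟨S=∅; E={x↦clo(λx. (x x), {loop↦3}), loop↦3}; C=[x :: x :: AP]; D=[(∅, {loop↦3}, ∅) :: (∅, ∅, ∅)]⟩
[10] ⟨S=[clo(λx. (x x), {loop↦3})]; E={x↦clo(λx. (x x), {loop↦3}), loop↦3}; C=[x :: AP]; D=[(∅, {loop↦3}, ∅) :: (∅, ∅, ∅)]⟩
[11] ⟨S=[clo(λx. (x x), {loop↦3}) :: clo(λx. (x x), {loop↦3})]; E={x↦clo(λx. (x x), {loop↦3}), loop↦3}; C=[AP]; D=[(∅, {loop↦3}, ∅) :: (∅, ∅, ∅)]⟩
[12] ⟨S=∅; E={x↦clo(λx. (x x), {loop↦3}), loop↦3}; C=[(x x)]; D=[(∅, {x↦clo(λx. (x x), {loop↦3}), loop↦3}, ∅) :: (∅, {loop↦3}, ∅) :: (∅, ∅, ∅)]⟩
[13] ⟨S=∅; E={x↦clo(λx. (x x), {loop↦3}), loop↦3}; C=[x :: x :: AP]; D=[(∅, {x↦clo(λx. (x x), {loop↦3}), loop↦3}, ∅) :: (∅, {loop↦3}, ∅) :: (∅, ∅, ∅)]⟩
[14] ⟨S=[clo(λx. (x x), {loop↦3})]; E={x↦clo(λx. (x x), {loop↦3}), loop↦3}; C=[x :: AP]; D=[(∅, {x↦clo(λx. (x x), {loop↦3}), loop↦3}, ∅) :: (∅, {loop↦3}, ∅) :: (∅, ∅, ∅)]⟩
→ 14 transitions taken and the configuration is still not final: no result within 14 steps

Answer: DIVERGES (no final state within 14 steps)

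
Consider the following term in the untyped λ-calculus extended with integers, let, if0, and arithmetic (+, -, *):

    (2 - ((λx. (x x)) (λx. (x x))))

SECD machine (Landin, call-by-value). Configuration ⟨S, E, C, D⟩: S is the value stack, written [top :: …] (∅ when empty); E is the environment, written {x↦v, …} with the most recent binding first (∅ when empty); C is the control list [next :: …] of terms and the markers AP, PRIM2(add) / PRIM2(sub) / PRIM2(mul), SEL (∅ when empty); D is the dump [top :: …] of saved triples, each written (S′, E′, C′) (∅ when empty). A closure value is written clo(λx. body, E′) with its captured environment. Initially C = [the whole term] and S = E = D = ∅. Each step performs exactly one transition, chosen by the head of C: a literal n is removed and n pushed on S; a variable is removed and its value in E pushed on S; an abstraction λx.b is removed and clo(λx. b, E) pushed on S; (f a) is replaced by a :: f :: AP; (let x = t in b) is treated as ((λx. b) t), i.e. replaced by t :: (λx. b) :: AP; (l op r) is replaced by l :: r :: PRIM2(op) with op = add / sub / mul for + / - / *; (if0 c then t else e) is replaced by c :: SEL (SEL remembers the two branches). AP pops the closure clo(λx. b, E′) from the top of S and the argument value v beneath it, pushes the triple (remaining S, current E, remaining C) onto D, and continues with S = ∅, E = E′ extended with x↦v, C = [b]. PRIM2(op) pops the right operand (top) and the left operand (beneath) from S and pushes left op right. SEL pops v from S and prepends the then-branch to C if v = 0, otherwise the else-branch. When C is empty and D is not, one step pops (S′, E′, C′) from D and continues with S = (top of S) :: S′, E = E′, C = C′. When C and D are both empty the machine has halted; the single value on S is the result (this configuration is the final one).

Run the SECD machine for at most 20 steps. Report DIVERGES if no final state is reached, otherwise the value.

Answer: DIVERGES (no final state within 20 steps)

Execution trace:
step 0: <S=∅, E=∅, C=[(2 - ((λx. (x x)) (λx. (x x))))], D=∅>
step 1: <S=∅, E=∅, C=[2 :: ((λx. (x x)) (λx. (x x))) :: PRIM2(sub)], D=∅>
step 2: <S=[2], E=∅, C=[((λx. (x x)) (λx. (x x))) :: PRIM2(sub)], D=∅>
step 3: <S=[2], E=∅, C=[(λx. (x x)) :: (λx. (x x)) :: AP :: PRIM2(sub)], D=∅>
step 4: <S=[clo(λx. (x x), ∅) :: 2], E=∅, C=[(λx. (x x)) :: AP :: PRIM2(sub)], D=∅>
step 5: <S=[clo(λx. (x x), ∅) :: clo(λx. (x x), ∅) :: 2], E=∅, C=[AP :: PRIM2(sub)], D=∅>
step 6: <S=∅, E={x↦clo(λx. (x x), ∅)}, C=[(x x)], D=[([2], ∅, [PRIM2(sub)])]>
step 7: <S=∅, E={x↦clo(λx. (x x), ∅)}, C=[x :: x :: AP], D=[([2], ∅, [PRIM2(sub)])]>
step 8: <S=[clo(λx. (x x), ∅)], E={x↦clo(λx. (x x), ∅)}, C=[x :: AP], D=[([2], ∅, [PRIM2(sub)])]>
step 9: <S=[clo(λx. (x x), ∅) :: clo(λx. (x x), ∅)], E={x↦clo(λx. (x x), ∅)}, C=[AP], D=[([2], ∅, [PRIM2(sub)])]>
step 10: <S=∅, E={x↦clo(λx. (x x), ∅)}, C=[(x x)], D=[(∅, {x↦clo(λx. (x x), ∅)}, ∅) :: ([2], ∅, [PRIM2(sub)])]>
step 11: <S=∅, E={x↦clo(λx. (x x), ∅)}, C=[x :: x :: AP], D=[(∅, {x↦clo(λx. (x x), ∅)}, ∅) :: ([2], ∅, [PRIM2(sub)])]>
step 12: <S=[clo(λx. (x x), ∅)], E={x↦clo(λx. (x x), ∅)}, C=[x :: AP], D=[(∅, {x↦clo(λx. (x x), ∅)}, ∅) :: ([2], ∅, [PRIM2(sub)])]>
step 13: <S=[clo(λx. (x x), ∅) :: clo(λx. (x x), ∅)], E={x↦clo(λx. (x x), ∅)}, C=[AP], D=[(∅, {x↦clo(λx. (x x), ∅)}, ∅) :: ([2], ∅, [PRIM2(sub)])]>
step 14: <S=∅, E={x↦clo(λx. (x x), ∅)}, C=[(x x)], D=[(∅, {x↦clo(λx. (x x), ∅)}, ∅) :: (∅, {x↦clo(λx. (x x), ∅)}, ∅) :: ([2], ∅, [PRIM2(sub)])]>
step 15: <S=∅, E={x↦clo(λx. (x x), ∅)}, C=[x :: x :: AP], D=[(∅, {x↦clo(λx. (x x), ∅)}, ∅) :: (∅, {x↦clo(λx. (x x), ∅)}, ∅) :: ([2], ∅, [PRIM2(sub)])]>
step 16: <S=[clo(λx. (x x), ∅)], E={x↦clo(λx. (x x), ∅)}, C=[x :: AP], D=[(∅, {x↦clo(λx. (x x), ∅)}, ∅) :: (∅, {x↦clo(λx. (x x), ∅)}, ∅) :: ([2], ∅, [PRIM2(sub)])]>
step 17: <S=[clo(λx. (x x), ∅) :: clo(λx. (x x), ∅)], E={x↦clo(λx. (x x), ∅)}, C=[AP], D=[(∅, {x↦clo(λx. (x x), ∅)}, ∅) :: (∅, {x↦clo(λx. (x x), ∅)}, ∅) :: ([2], ∅, [PRIM2(sub)])]>
step 18: <S=∅, E={x↦clo(λx. (x x), ∅)}, C=[(x x)], D=[(∅, {x↦clo(λx. (x x), ∅)}, ∅) :: (∅, {x↦clo(λx. (x x), ∅)}, ∅) :: (∅, {x↦clo(λx. (x x), ∅)}, ∅) :: ([2], ∅, [PRIM2(sub)])]>
step 19: <S=∅, E={x↦clo(λx. (x x), ∅)}, C=[x :: x :: AP], D=[(∅, {x↦clo(λx. (x x), ∅)}, ∅) :: (∅, {x↦clo(λx. (x x), ∅)}, ∅) :: (∅, {x↦clo(λx. (x x), ∅)}, ∅) :: ([2], ∅, [PRIM2(sub)])]>
step 20: <S=[clo(λx. (x x), ∅)], E={x↦clo(λx. (x x), ∅)}, C=[x :: AP], D=[(∅, {x↦clo(λx. (x x), ∅)}, ∅) :: (∅, {x↦clo(λx. (x x), ∅)}, ∅) :: (∅, {x↦clo(λx. (x x), ∅)}, ∅) :: ([2], ∅, [PRIM2(sub)])]>
→ 20 transitions taken and the configuration is still not final: no result within 20 steps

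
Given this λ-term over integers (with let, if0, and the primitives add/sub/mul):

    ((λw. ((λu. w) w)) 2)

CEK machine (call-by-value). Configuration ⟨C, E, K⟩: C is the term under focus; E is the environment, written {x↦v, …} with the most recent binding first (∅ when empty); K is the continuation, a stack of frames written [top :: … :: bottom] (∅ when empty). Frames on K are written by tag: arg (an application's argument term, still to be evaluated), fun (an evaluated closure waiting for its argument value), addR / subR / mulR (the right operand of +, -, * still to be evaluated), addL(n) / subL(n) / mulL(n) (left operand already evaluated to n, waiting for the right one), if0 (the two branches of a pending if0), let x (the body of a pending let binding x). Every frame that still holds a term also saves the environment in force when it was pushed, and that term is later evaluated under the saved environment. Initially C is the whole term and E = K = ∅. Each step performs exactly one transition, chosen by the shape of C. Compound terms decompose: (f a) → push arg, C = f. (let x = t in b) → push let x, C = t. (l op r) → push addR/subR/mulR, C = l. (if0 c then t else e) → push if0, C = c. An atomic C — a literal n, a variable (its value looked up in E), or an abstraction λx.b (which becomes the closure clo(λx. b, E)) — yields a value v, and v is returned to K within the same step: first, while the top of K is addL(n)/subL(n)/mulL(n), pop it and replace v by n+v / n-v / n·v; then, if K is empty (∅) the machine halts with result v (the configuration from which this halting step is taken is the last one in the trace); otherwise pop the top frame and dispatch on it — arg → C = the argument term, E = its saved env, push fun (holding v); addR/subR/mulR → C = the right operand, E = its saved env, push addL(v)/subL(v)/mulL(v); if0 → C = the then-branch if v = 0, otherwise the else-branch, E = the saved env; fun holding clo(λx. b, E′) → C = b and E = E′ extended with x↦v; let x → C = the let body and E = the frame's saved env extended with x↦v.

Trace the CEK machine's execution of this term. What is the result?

Answer: 2

Derivation:
[0] <C=((λw. ((λu. w) w)) 2), E=∅, K=∅>
[1] <C=(λw. ((λu. w) w)), E=∅, K=[arg]>
[2] <C=2, E=∅, K=[fun]>
[3] <C=((λu. w) w), E={w↦2}, K=∅>
[4] <C=(λu. w), E={w↦2}, K=[arg]>
[5] <C=w, E={w↦2}, K=[fun]>
[6] <C=w, E={u↦2, w↦2}, K=∅>
→ final value 2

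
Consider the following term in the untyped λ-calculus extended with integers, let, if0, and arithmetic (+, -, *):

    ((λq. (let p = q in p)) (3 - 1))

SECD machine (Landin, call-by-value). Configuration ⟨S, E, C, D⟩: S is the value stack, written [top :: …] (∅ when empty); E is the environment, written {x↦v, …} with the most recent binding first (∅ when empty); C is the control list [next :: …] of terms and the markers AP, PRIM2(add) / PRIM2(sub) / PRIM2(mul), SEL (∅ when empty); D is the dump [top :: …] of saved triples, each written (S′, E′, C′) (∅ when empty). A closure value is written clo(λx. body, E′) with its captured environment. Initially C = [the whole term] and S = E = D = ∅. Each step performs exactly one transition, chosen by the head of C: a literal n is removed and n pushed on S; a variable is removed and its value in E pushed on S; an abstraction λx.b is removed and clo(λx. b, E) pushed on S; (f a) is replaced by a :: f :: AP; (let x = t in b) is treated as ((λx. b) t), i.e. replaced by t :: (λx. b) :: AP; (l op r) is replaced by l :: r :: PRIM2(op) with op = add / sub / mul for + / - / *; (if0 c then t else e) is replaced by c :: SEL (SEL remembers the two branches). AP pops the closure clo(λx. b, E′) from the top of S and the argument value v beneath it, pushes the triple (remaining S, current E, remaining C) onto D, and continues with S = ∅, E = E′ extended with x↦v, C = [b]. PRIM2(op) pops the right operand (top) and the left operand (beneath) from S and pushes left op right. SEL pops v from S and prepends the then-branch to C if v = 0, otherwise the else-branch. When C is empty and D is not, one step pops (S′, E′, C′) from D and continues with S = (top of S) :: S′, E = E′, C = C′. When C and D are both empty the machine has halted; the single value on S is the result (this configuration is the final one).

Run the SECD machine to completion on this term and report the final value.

0. <S=∅, E=∅, C=[((λq. (let p = q in p)) (3 - 1))], D=∅>
1. <S=∅, E=∅, C=[(3 - 1) :: (λq. (let p = q in p)) :: AP], D=∅>
2. <S=∅, E=∅, C=[3 :: 1 :: PRIM2(sub) :: (λq. (let p = q in p)) :: AP], D=∅>
3. <S=[3], E=∅, C=[1 :: PRIM2(sub) :: (λq. (let p = q in p)) :: AP], D=∅>
4. <S=[1 :: 3], E=∅, C=[PRIM2(sub) :: (λq. (let p = q in p)) :: AP], D=∅>
5. <S=[2], E=∅, C=[(λq. (let p = q in p)) :: AP], D=∅>
6. <S=[clo(λq. (let p = q in p), ∅) :: 2], E=∅, C=[AP], D=∅>
7. <S=∅, E={q↦2}, C=[(let p = q in p)], D=[(∅, ∅, ∅)]>
8. <S=∅, E={q↦2}, C=[q :: (λp. p) :: AP], D=[(∅, ∅, ∅)]>
9. <S=[2], E={q↦2}, C=[(λp. p) :: AP], D=[(∅, ∅, ∅)]>
10. <S=[clo(λp. p, {q↦2}) :: 2], E={q↦2}, C=[AP], D=[(∅, ∅, ∅)]>
11. <S=∅, E={p↦2, q↦2}, C=[p], D=[(∅, {q↦2}, ∅) :: (∅, ∅, ∅)]>
12. <S=[2], E={p↦2, q↦2}, C=∅, D=[(∅, {q↦2}, ∅) :: (∅, ∅, ∅)]>
13. <S=[2], E={q↦2}, C=∅, D=[(∅, ∅, ∅)]>
14. <S=[2], E=∅, C=∅, D=∅>
→ final value 2

Answer: 2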